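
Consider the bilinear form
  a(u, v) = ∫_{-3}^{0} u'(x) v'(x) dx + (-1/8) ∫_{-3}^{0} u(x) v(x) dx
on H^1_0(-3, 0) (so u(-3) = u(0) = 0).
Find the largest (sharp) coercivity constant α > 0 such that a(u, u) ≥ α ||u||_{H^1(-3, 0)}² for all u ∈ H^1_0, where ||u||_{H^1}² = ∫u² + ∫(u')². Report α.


α = (-9/8 + π^2)/(9 + π^2)

Coercivity of a(·,·) on H^1_0(-3, 0) means a(u, u) ≥ α ||u||_{H^1}² for every u ∈ H^1_0.
The interval has length L = 3, and Poincaré/coercivity depend only on L. Here a(u, u) = ∫(u')² + (-1/8)·∫u².
Here c = -1/8 < 0 with |c| < (π/L)² = π^2/9, so coercivity still holds. The condition a(u,u) ≥ α||u||_{H^1}² reads (1−α)∫(u')² ≥ (α−c)∫u². Any admissible α is ≤ 1 (rapidly oscillating u have ∫u²/∫(u')² → 0), and α = 1 would force 0 ≥ (1−c)∫u², impossible since c < 1; so 1−α > 0. By the sharp Poincaré inequality on H^1_0 of an interval of length L, ∫(u')² ≥ (π/L)²∫u² with equality for the first sine mode sin(π(x−x₀)/L) (x₀ the left endpoint), so the inequality holds for all u iff (1−α)(π/L)² ≥ α − c, i.e. α ≤ ((π/L)² + c)/((π/L)² + 1) = (1 + c(L/π)²)/(1 + (L/π)²). (Direct route, valid since c ≤ 0: Poincaré gives c∫u² ≥ c(L/π)²∫(u')², so a(u,u) ≥ (1 + c(L/π)²)∫(u')², while ||u||_{H^1}² ≤ (1 + (L/π)²)∫(u')²; dividing yields the same α.) With (π/L)² = π^2/9 and c = -1/8, the largest admissible constant is α = ((π/L)² + c)/((π/L)² + 1).
Simplifying, α = (-9/8 + π^2)/(9 + π^2).


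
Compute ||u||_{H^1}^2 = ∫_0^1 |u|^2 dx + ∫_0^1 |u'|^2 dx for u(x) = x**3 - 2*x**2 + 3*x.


||u||_{H^1}^2 = 589/105

The H^1 norm (squared) on an interval (0, L) is
  ||u||_{H^1}^2 = ∫_0^L u(x)^2 dx + ∫_0^L u'(x)^2 dx.
Compute u'(x) = 3*x**2 - 4*x + 3.
Then u(x)^2 = x**6 - 4*x**5 + 10*x**4 - 12*x**3 + 9*x**2 and u'(x)^2 = 9*x**4 - 24*x**3 + 34*x**2 - 24*x + 9.
Integrate each monomial from 0 to 1 using ∫_0^1 c·x^n dx = c·1^(n+1)/(n+1):
  ∫_0^1 u(x)^2 dx = ∫_0^1 (x^6 - 4*x^5 + 10*x^4 - 12*x^3 + 9*x^2) dx. Term by term:
    ∫_0^1 x^6 dx = 1/7;  ∫_0^1 -4*x^5 dx = -2/3;  ∫_0^1 10*x^4 dx = 2;
    ∫_0^1 -12*x^3 dx = -3;  ∫_0^1 9*x^2 dx = 3.
  Sum: 1/7 − 2/3 + 2 − 3 + 3 = 31/21.
  ∫_0^1 u'(x)^2 dx = ∫_0^1 (9*x^4 - 24*x^3 + 34*x^2 - 24*x + 9) dx. Term by term:
    ∫_0^1 9*x^4 dx = 9/5;  ∫_0^1 -24*x^3 dx = -6;  ∫_0^1 34*x^2 dx = 34/3;
    ∫_0^1 -24*x dx = -12;  ∫_0^1 9 dx = 9.
  Sum: 9/5 − 6 + 34/3 − 12 + 9 = 62/15.
Adding: ||u||_{H^1}^2 = 31/21 + 62/15 = 589/105.


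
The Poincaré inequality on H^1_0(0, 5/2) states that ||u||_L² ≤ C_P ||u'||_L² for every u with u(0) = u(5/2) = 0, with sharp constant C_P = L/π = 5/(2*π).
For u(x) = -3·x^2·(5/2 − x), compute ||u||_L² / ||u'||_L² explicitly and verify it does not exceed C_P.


||u||_L² / ||u'||_L² = 5*sqrt(14)/28 < C_P = 5/(2*π).

u(x) = -3·x^2·(5/2 − x), so u'(x) = 3*x*(3*x - 5).
u(x) = -3·x^2·(5/2 − x) vanishes at x = 0 and x = 5/2, so u ∈ H^1_0(0, 5/2). Differentiate via the product rule and integrate the resulting polynomials term by term.
  ∫_0^5/2 u² dx = ∫_0^5/2 (9*x^6 - 45*x^5 + 225*x^4/4) dx. Term by term:
    ∫_0^5/2 9*x^6 dx = 703125/896;  ∫_0^5/2 -45*x^5 dx = -234375/128;  ∫_0^5/2 225*x^4/4 dx = 140625/128.
  Sum: 703125/896 − 234375/128 + 140625/128 = 46875/896.
  ∫_0^5/2 (u')² dx = ∫_0^5/2 (81*x^4 - 270*x^3 + 225*x^2) dx. Term by term:
    ∫_0^5/2 81*x^4 dx = 50625/32;  ∫_0^5/2 -270*x^3 dx = -84375/32;  ∫_0^5/2 225*x^2 dx = 9375/8.
  Sum: 50625/32 − 84375/32 + 9375/8 = 1875/16.
∫_0^5/2 u² dx = 46875/896, so ||u||_L² = 125*sqrt(42)/112.
∫_0^5/2 (u')² dx = 1875/16, so ||u'||_L² = 25*sqrt(3)/4.
Ratio ||u||_L² / ||u'||_L² = 5*sqrt(14)/28.
Sharp Poincaré constant on H^1_0(0, 5/2) is C_P = L/π = 5/(2*π), achieved by sin(2*π/5·x).
A polynomial bump cannot attain the sharp Poincaré constant (only the first sine eigenfunction does), so the ratio is strictly less than C_P, consistent with ||u||_L² ≤ C_P ||u'||_L².


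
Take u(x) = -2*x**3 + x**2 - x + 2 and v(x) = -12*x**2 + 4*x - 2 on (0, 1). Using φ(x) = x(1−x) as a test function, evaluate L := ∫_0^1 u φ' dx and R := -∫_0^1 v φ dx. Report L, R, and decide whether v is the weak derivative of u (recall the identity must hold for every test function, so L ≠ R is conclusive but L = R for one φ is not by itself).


LHS = 3/10, RHS = 3/5. No, v is not the weak derivative of u.

u(x) = -2*x**3 + x**2 - x + 2, classical derivative u'(x) = -6*x**2 + 2*x - 1.
φ(x) = x(1−x), so φ'(x) = 1 - 2*x.
Note φ(0) = φ(1) = 0, so the boundary term u·φ vanishes.
LHS = ∫_0^1 u(x) φ'(x) dx = ∫_0^1 (4*x^4 - 4*x^3 + 3*x^2 - 5*x + 2) dx. Term by term:
  ∫_0^1 4*x^4 dx = 4/5;  ∫_0^1 -4*x^3 dx = -1;  ∫_0^1 3*x^2 dx = 1;
  ∫_0^1 -5*x dx = -5/2;  ∫_0^1 2 dx = 2.
Sum: 4/5 − 1 + 1 − 5/2 + 2 = 3/10.
So LHS = 3/10.
∫_0^1 v(x) φ(x) dx = ∫_0^1 (12*x^4 - 16*x^3 + 6*x^2 - 2*x) dx. Term by term:
  ∫_0^1 12*x^4 dx = 12/5;  ∫_0^1 -16*x^3 dx = -4;  ∫_0^1 6*x^2 dx = 2;
  ∫_0^1 -2*x dx = -1.
Sum: 12/5 − 4 + 2 − 1 = -3/5.
So RHS = -∫_0^1 v(x) φ(x) dx = 3/5.
LHS − RHS = -3/10 ≠ 0, so the identity fails.
(For a valid weak derivative the identity must hold for EVERY test function, in particular this one. The failure shows v is NOT the weak derivative of u.)
Correct weak derivative would be u'(x) = -6*x**2 + 2*x - 1.


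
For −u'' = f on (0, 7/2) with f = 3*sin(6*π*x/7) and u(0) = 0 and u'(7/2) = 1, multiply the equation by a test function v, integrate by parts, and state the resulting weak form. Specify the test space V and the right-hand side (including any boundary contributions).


V = {v ∈ H^1(0, 7/2) : v(0) = 0} (test functions vanish at x = 0 where u is specified); weak form: ∫_0^7/2 u'v' dx = ∫_0^7/2 (3*sin(6*π*x/7)) v dx + v(7/2) for all v ∈ V.

Multiply both sides by a test function v and integrate from 0 to 7/2:
  ∫_0^7/2 −u''(x) v(x) dx = ∫_0^7/2 f(x) v(x) dx.
Integrate the LHS by parts once:
  ∫_0^7/2 −u'' v dx = −[u'(x) v(x)]_0^7/2 + ∫_0^7/2 u'(x) v'(x) dx.
Thus ∫_0^7/2 u'(x) v'(x) dx = ∫_0^7/2 f(x) v(x) dx + [u'(x) v(x)]_0^7/2.
Choose V so that boundary terms are either known or forced to vanish.
Mixed BC: u(0) = 0 (Dirichlet) and u'(7/2) = 1 (Neumann). Define V = {v ∈ H^1(0, 7/2) : v(0) = 0}. Then [u' v]_0^7/2 = u'(7/2)·v(7/2) − u'(0)·0 = v(7/2).
Weak formulation: find u (satisfying any essential BC) such that ∫_0^7/2 u'(x) v'(x) dx = ∫_0^7/2 f v dx + v(7/2) for all v ∈ V (Dirichlet at 0 absorbed into V; Neumann datum at x = 7/2 contributes the boundary term).
Substituting f(x) = 3*sin(6*π*x/7), the right-hand side is ∫_0^7/2 (3*sin(6*π*x/7)) v dx + v(7/2).


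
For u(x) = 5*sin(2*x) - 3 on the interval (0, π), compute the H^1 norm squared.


||u||_{H^1(0,π)}^2 = 143*π/2

u'(x) = 10*cos(2*x).
Expand u² and (u')² and integrate term by term on (0, π), using: for integers n ≥ 1, ∫_0^π sin²(nx) dx = ∫_0^π cos²(nx) dx = π/2; for n ≠ n', ∫_0^π sin(nx)sin(n'x) dx = ∫_0^π cos(nx)cos(n'x) dx = 0; and by product-to-sum, ∫_0^π sin(nx)cos(n'x) dx = ½∫_0^π [sin((n+n')x) + sin((n−n')x)] dx, which is 0 when n+n' is even and 2n/(n²−n'²) when n+n' is odd (it need not vanish on (0, π)). For the constant mode: ∫_0^π 1 dx = π, ∫_0^π cos(nx) dx = 0, ∫_0^π sin(nx) dx = (1−(−1)^n)/n.
  u² squared terms: (-3)²·∫1 dx = 9·π = 9*π;  (5)²·∫sin(2x)² dx = 25·π/2 = 25*π/2.
  u² cross terms: 2·(-3)·(5)·∫1·sin(2x) dx = -30·(0) = 0.
  So ∫_0^π u² dx = 9*π + 25*π/2 + 0 = 43*π/2.
  (u')² squared terms: (10)²·∫cos(2x)² dx = 100·π/2 = 50*π.
  So ∫_0^π (u')² dx = 50*π.
||u||_{H^1}^2 = (43*π/2) + (50*π) = 143*π/2.


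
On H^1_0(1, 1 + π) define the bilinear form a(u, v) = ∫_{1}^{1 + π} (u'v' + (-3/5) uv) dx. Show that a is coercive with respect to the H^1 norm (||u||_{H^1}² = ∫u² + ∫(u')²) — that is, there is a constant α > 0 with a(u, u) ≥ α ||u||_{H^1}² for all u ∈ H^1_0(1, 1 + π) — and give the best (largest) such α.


α = 1/5

Coercivity of a(·,·) on H^1_0(1, 1 + π) means a(u, u) ≥ α ||u||_{H^1}² for every u ∈ H^1_0.
The interval has length L = π, and Poincaré/coercivity depend only on L. Here a(u, u) = ∫(u')² + (-3/5)·∫u².
Here c = -3/5 < 0 with |c| < (π/L)² = 1, so coercivity still holds. The condition a(u,u) ≥ α||u||_{H^1}² reads (1−α)∫(u')² ≥ (α−c)∫u². Any admissible α is ≤ 1 (rapidly oscillating u have ∫u²/∫(u')² → 0), and α = 1 would force 0 ≥ (1−c)∫u², impossible since c < 1; so 1−α > 0. By the sharp Poincaré inequality on H^1_0 of an interval of length L, ∫(u')² ≥ (π/L)²∫u² with equality for the first sine mode sin(π(x−x₀)/L) (x₀ the left endpoint), so the inequality holds for all u iff (1−α)(π/L)² ≥ α − c, i.e. α ≤ ((π/L)² + c)/((π/L)² + 1) = (1 + c(L/π)²)/(1 + (L/π)²). (Direct route, valid since c ≤ 0: Poincaré gives c∫u² ≥ c(L/π)²∫(u')², so a(u,u) ≥ (1 + c(L/π)²)∫(u')², while ||u||_{H^1}² ≤ (1 + (L/π)²)∫(u')²; dividing yields the same α.) With (π/L)² = 1 and c = -3/5, the largest admissible constant is α = ((π/L)² + c)/((π/L)² + 1).
Simplifying, α = 1/5.


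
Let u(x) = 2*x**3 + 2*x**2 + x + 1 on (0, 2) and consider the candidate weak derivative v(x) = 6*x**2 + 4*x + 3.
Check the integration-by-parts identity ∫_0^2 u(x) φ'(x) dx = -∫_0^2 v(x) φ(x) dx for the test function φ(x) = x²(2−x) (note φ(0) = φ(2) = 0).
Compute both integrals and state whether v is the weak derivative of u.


LHS = -308/15, RHS = -116/5. No, v is not the weak derivative of u.

u(x) = 2*x**3 + 2*x**2 + x + 1, classical derivative u'(x) = 6*x**2 + 4*x + 1.
φ(x) = x²(2−x), so φ'(x) = x*(4 - 3*x).
Note φ(0) = φ(2) = 0, so the boundary term u·φ vanishes.
LHS = ∫_0^2 u(x) φ'(x) dx = ∫_0^2 (-6*x^5 + 2*x^4 + 5*x^3 + x^2 + 4*x) dx. Term by term:
  ∫_0^2 -6*x^5 dx = -64;  ∫_0^2 2*x^4 dx = 64/5;  ∫_0^2 5*x^3 dx = 20;
  ∫_0^2 x^2 dx = 8/3;  ∫_0^2 4*x dx = 8.
Sum: -64 + 64/5 + 20 + 8/3 + 8 = -308/15.
So LHS = -308/15.
∫_0^2 v(x) φ(x) dx = ∫_0^2 (-6*x^5 + 8*x^4 + 5*x^3 + 6*x^2) dx. Term by term:
  ∫_0^2 -6*x^5 dx = -64;  ∫_0^2 8*x^4 dx = 256/5;  ∫_0^2 5*x^3 dx = 20;
  ∫_0^2 6*x^2 dx = 16.
Sum: -64 + 256/5 + 20 + 16 = 116/5.
So RHS = -∫_0^2 v(x) φ(x) dx = -116/5.
LHS − RHS = 8/3 ≠ 0, so the identity fails.
(For a valid weak derivative the identity must hold for EVERY test function, in particular this one. The failure shows v is NOT the weak derivative of u.)
Correct weak derivative would be u'(x) = 6*x**2 + 4*x + 1.


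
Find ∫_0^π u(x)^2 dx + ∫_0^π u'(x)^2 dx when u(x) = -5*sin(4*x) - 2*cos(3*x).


||u||_{H^1(0,π)}^2 = 1600/7 + 465*π/2

u'(x) = 6*sin(3*x) - 20*cos(4*x).
Expand u² and (u')² and integrate term by term on (0, π), using: for integers n ≥ 1, ∫_0^π sin²(nx) dx = ∫_0^π cos²(nx) dx = π/2; for n ≠ n', ∫_0^π sin(nx)sin(n'x) dx = ∫_0^π cos(nx)cos(n'x) dx = 0; and by product-to-sum, ∫_0^π sin(nx)cos(n'x) dx = ½∫_0^π [sin((n+n')x) + sin((n−n')x)] dx, which is 0 when n+n' is even and 2n/(n²−n'²) when n+n' is odd (it need not vanish on (0, π)).
  u² squared terms: (-5)²·∫sin(4x)² dx = 25·π/2 = 25*π/2;  (-2)²·∫cos(3x)² dx = 4·π/2 = 2*π.
  u² cross terms: 2·(-5)·(-2)·∫sin(4x)·cos(3x) dx = 20·(8/7) = 160/7.
  So ∫_0^π u² dx = 25*π/2 + 2*π + 160/7 = 160/7 + 29*π/2.
  (u')² squared terms: (-20)²·∫cos(4x)² dx = 400·π/2 = 200*π;  (6)²·∫sin(3x)² dx = 36·π/2 = 18*π.
  (u')² cross terms: 2·(-20)·(6)·∫cos(4x)·sin(3x) dx = -240·(-6/7) = 1440/7.
  So ∫_0^π (u')² dx = 200*π + 18*π + 1440/7 = 1440/7 + 218*π.
||u||_{H^1}^2 = (160/7 + 29*π/2) + (1440/7 + 218*π) = 1600/7 + 465*π/2.


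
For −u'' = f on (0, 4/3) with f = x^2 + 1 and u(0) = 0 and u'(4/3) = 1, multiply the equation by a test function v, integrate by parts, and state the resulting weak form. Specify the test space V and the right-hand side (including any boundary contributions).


V = {v ∈ H^1(0, 4/3) : v(0) = 0} (test functions vanish at x = 0 where u is specified); weak form: ∫_0^4/3 u'v' dx = ∫_0^4/3 (x^2 + 1) v dx + v(4/3) for all v ∈ V.

Multiply both sides by a test function v and integrate from 0 to 4/3:
  ∫_0^4/3 −u''(x) v(x) dx = ∫_0^4/3 f(x) v(x) dx.
Integrate the LHS by parts once:
  ∫_0^4/3 −u'' v dx = −[u'(x) v(x)]_0^4/3 + ∫_0^4/3 u'(x) v'(x) dx.
Thus ∫_0^4/3 u'(x) v'(x) dx = ∫_0^4/3 f(x) v(x) dx + [u'(x) v(x)]_0^4/3.
Choose V so that boundary terms are either known or forced to vanish.
Mixed BC: u(0) = 0 (Dirichlet) and u'(4/3) = 1 (Neumann). Define V = {v ∈ H^1(0, 4/3) : v(0) = 0}. Then [u' v]_0^4/3 = u'(4/3)·v(4/3) − u'(0)·0 = v(4/3).
Weak formulation: find u (satisfying any essential BC) such that ∫_0^4/3 u'(x) v'(x) dx = ∫_0^4/3 f v dx + v(4/3) for all v ∈ V (Dirichlet at 0 absorbed into V; Neumann datum at x = 4/3 contributes the boundary term).
Substituting f(x) = x^2 + 1, the right-hand side is ∫_0^4/3 (x^2 + 1) v dx + v(4/3).


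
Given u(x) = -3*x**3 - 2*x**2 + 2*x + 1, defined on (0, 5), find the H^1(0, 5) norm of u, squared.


||u||_{H^1}^2 = 7787875/42

The H^1 norm (squared) on an interval (0, L) is
  ||u||_{H^1}^2 = ∫_0^L u(x)^2 dx + ∫_0^L u'(x)^2 dx.
Compute u'(x) = -9*x**2 - 4*x + 2.
Then u(x)^2 = 9*x**6 + 12*x**5 - 8*x**4 - 14*x**3 + 4*x + 1 and u'(x)^2 = 81*x**4 + 72*x**3 - 20*x**2 - 16*x + 4.
Integrate each monomial from 0 to 5 using ∫_0^5 c·x^n dx = c·5^(n+1)/(n+1):
  ∫_0^5 u(x)^2 dx = ∫_0^5 (9*x^6 + 12*x^5 - 8*x^4 - 14*x^3 + 4*x + 1) dx. Term by term:
    ∫_0^5 9*x^6 dx = 703125/7;  ∫_0^5 12*x^5 dx = 31250;  ∫_0^5 -8*x^4 dx = -5000;
    ∫_0^5 -14*x^3 dx = -4375/2;  ∫_0^5 4*x dx = 50;  ∫_0^5 1 dx = 5.
  Sum: 703125/7 + 31250 − 5000 − 4375/2 + 50 + 5 = 1743895/14.
  ∫_0^5 u'(x)^2 dx = ∫_0^5 (81*x^4 + 72*x^3 - 20*x^2 - 16*x + 4) dx. Term by term:
    ∫_0^5 81*x^4 dx = 50625;  ∫_0^5 72*x^3 dx = 11250;  ∫_0^5 -20*x^2 dx = -2500/3;
    ∫_0^5 -16*x dx = -200;  ∫_0^5 4 dx = 20.
  Sum: 50625 + 11250 − 2500/3 − 200 + 20 = 182585/3.
Adding: ||u||_{H^1}^2 = 1743895/14 + 182585/3 = 7787875/42.


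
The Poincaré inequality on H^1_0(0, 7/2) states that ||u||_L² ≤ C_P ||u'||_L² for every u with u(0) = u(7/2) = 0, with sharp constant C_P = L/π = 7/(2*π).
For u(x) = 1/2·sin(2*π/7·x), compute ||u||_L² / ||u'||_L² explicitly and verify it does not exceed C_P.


||u||_L² / ||u'||_L² = 7/(2*π) = C_P.

u(x) = 1/2·sin(2*π/7·x), so u'(x) = π*cos(2*π*x/7)/7.
Writing u(x) = A·sin(kπx/L) with A = 1/2 and k = 1, use ∫_0^L sin²(kπx/L) dx = L/2 and ∫_0^L cos²(kπx/L) dx = L/2.
u² = 1/4·sin²(2*π/7·x) and (u')² = π^2/49·cos²(2*π/7·x), and each of sin², cos² integrates to L/2 = 7/4 over (0, 7/2).
∫_0^7/2 u² dx = 7/16, so ||u||_L² = sqrt(7)/4.
∫_0^7/2 (u')² dx = π^2/28, so ||u'||_L² = sqrt(7)*π/14.
Ratio ||u||_L² / ||u'||_L² = 7/(2*π).
Sharp Poincaré constant on H^1_0(0, 7/2) is C_P = L/π = 7/(2*π), achieved by sin(2*π/7·x).
This is the k = 1 eigenfunction (up to amplitude), so the ratio equals the sharp Poincaré constant exactly.


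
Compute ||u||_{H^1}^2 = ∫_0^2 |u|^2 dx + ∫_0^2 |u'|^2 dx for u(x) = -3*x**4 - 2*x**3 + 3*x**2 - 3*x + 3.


||u||_{H^1}^2 = 29912/7

The H^1 norm (squared) on an interval (0, L) is
  ||u||_{H^1}^2 = ∫_0^L u(x)^2 dx + ∫_0^L u'(x)^2 dx.
Compute u'(x) = -12*x**3 - 6*x**2 + 6*x - 3.
Then u(x)^2 = 9*x**8 + 12*x**7 - 14*x**6 + 6*x**5 + 3*x**4 - 30*x**3 + 27*x**2 - 18*x + 9 and u'(x)^2 = 144*x**6 + 144*x**5 - 108*x**4 + 72*x**2 - 36*x + 9.
Integrate each monomial from 0 to 2 using ∫_0^2 c·x^n dx = c·2^(n+1)/(n+1):
  ∫_0^2 u(x)^2 dx = ∫_0^2 (9*x^8 + 12*x^7 - 14*x^6 + 6*x^5 + 3*x^4 - 30*x^3 + 27*x^2 - 18*x + 9) dx. Term by term:
    ∫_0^2 9*x^8 dx = 512;  ∫_0^2 12*x^7 dx = 384;  ∫_0^2 -14*x^6 dx = -256;
    ∫_0^2 6*x^5 dx = 64;  ∫_0^2 3*x^4 dx = 96/5;  ∫_0^2 -30*x^3 dx = -120;
    ∫_0^2 27*x^2 dx = 72;  ∫_0^2 -18*x dx = -36;  ∫_0^2 9 dx = 18.
  Sum: 512 + 384 − 256 + 64 + 96/5 − 120 + 72 − 36 + 18 = 3286/5.
  ∫_0^2 u'(x)^2 dx = ∫_0^2 (144*x^6 + 144*x^5 - 108*x^4 + 72*x^2 - 36*x + 9) dx. Term by term:
    ∫_0^2 144*x^6 dx = 18432/7;  ∫_0^2 144*x^5 dx = 1536;  ∫_0^2 -108*x^4 dx = -3456/5;
    ∫_0^2 72*x^2 dx = 192;  ∫_0^2 -36*x dx = -72;  ∫_0^2 9 dx = 18.
  Sum: 18432/7 + 1536 − 3456/5 + 192 − 72 + 18 = 126558/35.
Adding: ||u||_{H^1}^2 = 3286/5 + 126558/35 = 29912/7.


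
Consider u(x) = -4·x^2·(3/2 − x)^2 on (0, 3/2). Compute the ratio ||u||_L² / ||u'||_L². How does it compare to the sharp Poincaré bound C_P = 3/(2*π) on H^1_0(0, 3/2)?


||u||_L² / ||u'||_L² = sqrt(3)/4 < C_P = 3/(2*π).

u(x) = -4·x^2·(3/2 − x)^2, so u'(x) = 2*x*(-8*x^2 + 18*x - 9).
u(x) = -4·x^2·(3/2 − x)^2 vanishes at x = 0 and x = 3/2, so u ∈ H^1_0(0, 3/2). Differentiate via the product rule and integrate the resulting polynomials term by term.
  ∫_0^3/2 u² dx = ∫_0^3/2 (16*x^8 - 96*x^7 + 216*x^6 - 216*x^5 + 81*x^4) dx. Term by term:
    ∫_0^3/2 16*x^8 dx = 2187/32;  ∫_0^3/2 -96*x^7 dx = -19683/64;  ∫_0^3/2 216*x^6 dx = 59049/112;
    ∫_0^3/2 -216*x^5 dx = -6561/16;  ∫_0^3/2 81*x^4 dx = 19683/160.
  Sum: 2187/32 − 19683/64 + 59049/112 − 6561/16 + 19683/160 = 2187/2240.
  ∫_0^3/2 (u')² dx = ∫_0^3/2 (256*x^6 - 1152*x^5 + 1872*x^4 - 1296*x^3 + 324*x^2) dx. Term by term:
    ∫_0^3/2 256*x^6 dx = 4374/7;  ∫_0^3/2 -1152*x^5 dx = -2187;  ∫_0^3/2 1872*x^4 dx = 28431/10;
    ∫_0^3/2 -1296*x^3 dx = -6561/4;  ∫_0^3/2 324*x^2 dx = 729/2.
  Sum: 4374/7 − 2187 + 28431/10 − 6561/4 + 729/2 = 729/140.
∫_0^3/2 u² dx = 2187/2240, so ||u||_L² = 27*sqrt(105)/280.
∫_0^3/2 (u')² dx = 729/140, so ||u'||_L² = 27*sqrt(35)/70.
Ratio ||u||_L² / ||u'||_L² = sqrt(3)/4.
Sharp Poincaré constant on H^1_0(0, 3/2) is C_P = L/π = 3/(2*π), achieved by sin(2*π/3·x).
A polynomial bump cannot attain the sharp Poincaré constant (only the first sine eigenfunction does), so the ratio is strictly less than C_P, consistent with ||u||_L² ≤ C_P ||u'||_L².


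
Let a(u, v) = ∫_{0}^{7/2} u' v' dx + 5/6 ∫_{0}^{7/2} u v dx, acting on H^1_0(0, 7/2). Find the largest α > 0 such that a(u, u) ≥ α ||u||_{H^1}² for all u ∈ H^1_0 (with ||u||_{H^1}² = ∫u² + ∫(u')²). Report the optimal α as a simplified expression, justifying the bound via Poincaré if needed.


α = (24*π^2 + 245)/(6*(4*π^2 + 49))

Coercivity of a(·,·) on H^1_0(0, 7/2) means a(u, u) ≥ α ||u||_{H^1}² for every u ∈ H^1_0.
The interval has length L = 7/2, and Poincaré/coercivity depend only on L. Here a(u, u) = ∫(u')² + (5/6)·∫u².
Here 0 < c = 5/6 < 1. The condition a(u,u) ≥ α||u||_{H^1}² reads (1−α)∫(u')² ≥ (α−c)∫u². Any admissible α is ≤ 1 (rapidly oscillating u have ∫u²/∫(u')² → 0), and α = 1 would force 0 ≥ (1−c)∫u², impossible since c < 1; so 1−α > 0. By the sharp Poincaré inequality on H^1_0 of an interval of length L, ∫(u')² ≥ (π/L)²∫u² with equality for the first sine mode sin(π(x−x₀)/L) (x₀ the left endpoint), so the inequality holds for all u iff (1−α)(π/L)² ≥ α − c, i.e. α ≤ ((π/L)² + c)/((π/L)² + 1) = (1 + c(L/π)²)/(1 + (L/π)²). With (π/L)² = 4*π^2/49 and c = 5/6, the largest admissible constant is α = ((π/L)² + c)/((π/L)² + 1).
Simplifying, α = (24*π^2 + 245)/(6*(4*π^2 + 49)).


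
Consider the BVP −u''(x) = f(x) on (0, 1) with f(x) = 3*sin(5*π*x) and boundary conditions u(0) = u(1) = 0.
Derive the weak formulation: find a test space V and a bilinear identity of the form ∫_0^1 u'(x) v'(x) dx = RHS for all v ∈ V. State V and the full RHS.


V = H^1_0(0, 1) (so v(0) = v(1) = 0); weak form: ∫_0^1 u'v' dx = ∫_0^1 (3*sin(5*π*x)) v dx for all v ∈ V.

Multiply both sides by a test function v and integrate from 0 to 1:
  ∫_0^1 −u''(x) v(x) dx = ∫_0^1 f(x) v(x) dx.
Integrate the LHS by parts once:
  ∫_0^1 −u'' v dx = −[u'(x) v(x)]_0^1 + ∫_0^1 u'(x) v'(x) dx.
Thus ∫_0^1 u'(x) v'(x) dx = ∫_0^1 f(x) v(x) dx + [u'(x) v(x)]_0^1.
Choose V so that boundary terms are either known or forced to vanish.
u is Dirichlet: u(0) = u(1) = 0. Let V = H^1_0(0, 1); then v(0) = v(1) = 0, and [u' v]_0^1 = 0.
Weak formulation: find u (satisfying any essential BC) such that ∫_0^1 u'(x) v'(x) dx = ∫_0^1 f v dx for all v ∈ V.
Substituting f(x) = 3*sin(5*π*x), the right-hand side is ∫_0^1 (3*sin(5*π*x)) v dx.


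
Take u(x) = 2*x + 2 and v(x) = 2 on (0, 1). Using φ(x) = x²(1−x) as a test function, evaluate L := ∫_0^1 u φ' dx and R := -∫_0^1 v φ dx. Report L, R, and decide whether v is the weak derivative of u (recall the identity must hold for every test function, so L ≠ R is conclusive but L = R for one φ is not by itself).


LHS = -1/6, RHS = -1/6. Yes, v = u' weakly.

u(x) = 2*x + 2, classical derivative u'(x) = 2.
φ(x) = x²(1−x), so φ'(x) = x*(2 - 3*x).
Note φ(0) = φ(1) = 0, so the boundary term u·φ vanishes.
LHS = ∫_0^1 u(x) φ'(x) dx = ∫_0^1 (-6*x^3 - 2*x^2 + 4*x) dx. Term by term:
  ∫_0^1 -6*x^3 dx = -3/2;  ∫_0^1 -2*x^2 dx = -2/3;  ∫_0^1 4*x dx = 2.
Sum: -3/2 − 2/3 + 2 = -1/6.
So LHS = -1/6.
∫_0^1 v(x) φ(x) dx = ∫_0^1 (-2*x^3 + 2*x^2) dx. Term by term:
  ∫_0^1 -2*x^3 dx = -1/2;  ∫_0^1 2*x^2 dx = 2/3.
Sum: -1/2 + 2/3 = 1/6.
So RHS = -∫_0^1 v(x) φ(x) dx = -1/6.
LHS = RHS, so the identity holds for this test φ.
Moreover u is smooth here and v(x) = u'(x) = 2 pointwise, so the identity holds for every test function. Hence v is the weak derivative of u.


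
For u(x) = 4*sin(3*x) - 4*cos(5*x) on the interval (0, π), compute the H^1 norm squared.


||u||_{H^1(0,π)}^2 = 288*π

u'(x) = 20*sin(5*x) + 12*cos(3*x).
Expand u² and (u')² and integrate term by term on (0, π), using: for integers n ≥ 1, ∫_0^π sin²(nx) dx = ∫_0^π cos²(nx) dx = π/2; for n ≠ n', ∫_0^π sin(nx)sin(n'x) dx = ∫_0^π cos(nx)cos(n'x) dx = 0; and by product-to-sum, ∫_0^π sin(nx)cos(n'x) dx = ½∫_0^π [sin((n+n')x) + sin((n−n')x)] dx, which is 0 when n+n' is even and 2n/(n²−n'²) when n+n' is odd (it need not vanish on (0, π)).
  u² squared terms: (-4)²·∫cos(5x)² dx = 16·π/2 = 8*π;  (4)²·∫sin(3x)² dx = 16·π/2 = 8*π.
  u² cross terms: 2·(-4)·(4)·∫cos(5x)·sin(3x) dx = -32·(0) = 0.
  So ∫_0^π u² dx = 8*π + 8*π + 0 = 16*π.
  (u')² squared terms: (12)²·∫cos(3x)² dx = 144·π/2 = 72*π;  (20)²·∫sin(5x)² dx = 400·π/2 = 200*π.
  (u')² cross terms: 2·(12)·(20)·∫cos(3x)·sin(5x) dx = 480·(0) = 0.
  So ∫_0^π (u')² dx = 72*π + 200*π + 0 = 272*π.
||u||_{H^1}^2 = (16*π) + (272*π) = 288*π.


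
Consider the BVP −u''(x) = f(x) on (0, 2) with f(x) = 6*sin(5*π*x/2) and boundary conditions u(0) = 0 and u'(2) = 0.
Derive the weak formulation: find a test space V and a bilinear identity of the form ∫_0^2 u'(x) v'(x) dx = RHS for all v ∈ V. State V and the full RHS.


V = {v ∈ H^1(0, 2) : v(0) = 0} (test functions vanish at x = 0 where u is specified); weak form: ∫_0^2 u'v' dx = ∫_0^2 (6*sin(5*π*x/2)) v dx for all v ∈ V.

Multiply both sides by a test function v and integrate from 0 to 2:
  ∫_0^2 −u''(x) v(x) dx = ∫_0^2 f(x) v(x) dx.
Integrate the LHS by parts once:
  ∫_0^2 −u'' v dx = −[u'(x) v(x)]_0^2 + ∫_0^2 u'(x) v'(x) dx.
Thus ∫_0^2 u'(x) v'(x) dx = ∫_0^2 f(x) v(x) dx + [u'(x) v(x)]_0^2.
Choose V so that boundary terms are either known or forced to vanish.
Mixed BC: u(0) = 0 (Dirichlet) and u'(2) = 0 (Neumann). Define V = {v ∈ H^1(0, 2) : v(0) = 0}. Then [u' v]_0^2 = u'(2)·v(2) − u'(0)·0 = 0.
Weak formulation: find u (satisfying any essential BC) such that ∫_0^2 u'(x) v'(x) dx = ∫_0^2 f v dx for all v ∈ V (Dirichlet at 0 absorbed into V; the Neumann datum at x = 2 is zero, so no boundary term remains).
Substituting f(x) = 6*sin(5*π*x/2), the right-hand side is ∫_0^2 (6*sin(5*π*x/2)) v dx.


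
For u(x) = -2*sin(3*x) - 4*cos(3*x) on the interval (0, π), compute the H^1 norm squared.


||u||_{H^1(0,π)}^2 = 100*π

u'(x) = 12*sin(3*x) - 6*cos(3*x).
Expand u² and (u')² and integrate term by term on (0, π), using: for integers n ≥ 1, ∫_0^π sin²(nx) dx = ∫_0^π cos²(nx) dx = π/2; for n ≠ n', ∫_0^π sin(nx)sin(n'x) dx = ∫_0^π cos(nx)cos(n'x) dx = 0; and by product-to-sum, ∫_0^π sin(nx)cos(n'x) dx = ½∫_0^π [sin((n+n')x) + sin((n−n')x)] dx, which is 0 when n+n' is even and 2n/(n²−n'²) when n+n' is odd (it need not vanish on (0, π)).
  u² squared terms: (-4)²·∫cos(3x)² dx = 16·π/2 = 8*π;  (-2)²·∫sin(3x)² dx = 4·π/2 = 2*π.
  u² cross terms: 2·(-4)·(-2)·∫cos(3x)·sin(3x) dx = 16·(0) = 0.
  So ∫_0^π u² dx = 8*π + 2*π + 0 = 10*π.
  (u')² squared terms: (-6)²·∫cos(3x)² dx = 36·π/2 = 18*π;  (12)²·∫sin(3x)² dx = 144·π/2 = 72*π.
  (u')² cross terms: 2·(-6)·(12)·∫cos(3x)·sin(3x) dx = -144·(0) = 0.
  So ∫_0^π (u')² dx = 18*π + 72*π + 0 = 90*π.
||u||_{H^1}^2 = (10*π) + (90*π) = 100*π.


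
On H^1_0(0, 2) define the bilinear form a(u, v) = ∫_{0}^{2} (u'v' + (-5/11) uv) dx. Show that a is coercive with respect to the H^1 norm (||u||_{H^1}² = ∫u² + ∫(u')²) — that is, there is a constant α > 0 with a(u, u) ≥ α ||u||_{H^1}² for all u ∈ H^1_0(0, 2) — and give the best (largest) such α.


α = (-20/11 + π^2)/(4 + π^2)

Coercivity of a(·,·) on H^1_0(0, 2) means a(u, u) ≥ α ||u||_{H^1}² for every u ∈ H^1_0.
The interval has length L = 2, and Poincaré/coercivity depend only on L. Here a(u, u) = ∫(u')² + (-5/11)·∫u².
Here c = -5/11 < 0 with |c| < (π/L)² = π^2/4, so coercivity still holds. The condition a(u,u) ≥ α||u||_{H^1}² reads (1−α)∫(u')² ≥ (α−c)∫u². Any admissible α is ≤ 1 (rapidly oscillating u have ∫u²/∫(u')² → 0), and α = 1 would force 0 ≥ (1−c)∫u², impossible since c < 1; so 1−α > 0. By the sharp Poincaré inequality on H^1_0 of an interval of length L, ∫(u')² ≥ (π/L)²∫u² with equality for the first sine mode sin(π(x−x₀)/L) (x₀ the left endpoint), so the inequality holds for all u iff (1−α)(π/L)² ≥ α − c, i.e. α ≤ ((π/L)² + c)/((π/L)² + 1) = (1 + c(L/π)²)/(1 + (L/π)²). (Direct route, valid since c ≤ 0: Poincaré gives c∫u² ≥ c(L/π)²∫(u')², so a(u,u) ≥ (1 + c(L/π)²)∫(u')², while ||u||_{H^1}² ≤ (1 + (L/π)²)∫(u')²; dividing yields the same α.) With (π/L)² = π^2/4 and c = -5/11, the largest admissible constant is α = ((π/L)² + c)/((π/L)² + 1).
Simplifying, α = (-20/11 + π^2)/(4 + π^2).


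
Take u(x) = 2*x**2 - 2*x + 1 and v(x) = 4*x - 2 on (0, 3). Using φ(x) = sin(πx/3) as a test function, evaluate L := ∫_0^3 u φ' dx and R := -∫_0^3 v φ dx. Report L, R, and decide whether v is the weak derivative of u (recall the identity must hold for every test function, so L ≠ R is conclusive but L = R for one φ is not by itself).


LHS = -24/π, RHS = -24/π. Yes, v = u' weakly.

u(x) = 2*x**2 - 2*x + 1, classical derivative u'(x) = 4*x - 2.
φ(x) = sin(πx/3), so φ'(x) = π*cos(π*x/3)/3.
Note φ(0) = φ(3) = 0, so the boundary term u·φ vanishes.
LHS = ∫_0^3 u(x) φ'(x) dx = ∫_0^3 (2*π*x^2*cos(π*x/3)/3 - 2*π*x*cos(π*x/3)/3 + π*cos(π*x/3)/3) dx. Term by term:
  ∫_0^3 π*cos(π*x/3)/3 dx = 0;  ∫_0^3 -2*π*x*cos(π*x/3)/3 dx = 12/π;  ∫_0^3 2*π*x^2*cos(π*x/3)/3 dx = -36/π.
Sum: 0 + 12/π − 36/π = -24/π.
So LHS = -24/π.
∫_0^3 v(x) φ(x) dx = ∫_0^3 (4*x*sin(π*x/3) - 2*sin(π*x/3)) dx. Term by term:
  ∫_0^3 -2*sin(π*x/3) dx = -12/π;  ∫_0^3 4*x*sin(π*x/3) dx = 36/π.
Sum: -12/π + 36/π = 24/π.
So RHS = -∫_0^3 v(x) φ(x) dx = -24/π.
LHS = RHS, so the identity holds for this test φ.
Moreover u is smooth here and v(x) = u'(x) = 4*x - 2 pointwise, so the identity holds for every test function. Hence v is the weak derivative of u.


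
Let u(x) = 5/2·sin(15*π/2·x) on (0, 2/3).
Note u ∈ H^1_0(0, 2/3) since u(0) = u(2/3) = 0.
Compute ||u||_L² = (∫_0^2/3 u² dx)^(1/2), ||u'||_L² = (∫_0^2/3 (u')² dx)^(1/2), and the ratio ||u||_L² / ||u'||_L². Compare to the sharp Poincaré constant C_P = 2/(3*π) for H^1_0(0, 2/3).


||u||_L² / ||u'||_L² = 2/(15*π) < C_P = 2/(3*π).

u(x) = 5/2·sin(15*π/2·x), so u'(x) = 75*π*cos(15*π*x/2)/4.
Writing u(x) = A·sin(kπx/L) with A = 5/2 and k = 5, use ∫_0^L sin²(kπx/L) dx = L/2 and ∫_0^L cos²(kπx/L) dx = L/2.
u² = 25/4·sin²(15*π/2·x) and (u')² = 5625*π^2/16·cos²(15*π/2·x), and each of sin², cos² integrates to L/2 = 1/3 over (0, 2/3).
∫_0^2/3 u² dx = 25/12, so ||u||_L² = 5*sqrt(3)/6.
∫_0^2/3 (u')² dx = 1875*π^2/16, so ||u'||_L² = 25*sqrt(3)*π/4.
Ratio ||u||_L² / ||u'||_L² = 2/(15*π).
Sharp Poincaré constant on H^1_0(0, 2/3) is C_P = L/π = 2/(3*π), achieved by sin(3*π/2·x).
This is the k = 5 harmonic; the ratio L/(kπ) is strictly less than C_P = L/π, consistent with the sharp inequality ||u||_L² ≤ C_P ||u'||_L².


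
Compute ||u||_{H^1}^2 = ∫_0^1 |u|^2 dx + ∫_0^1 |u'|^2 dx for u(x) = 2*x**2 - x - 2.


||u||_{H^1}^2 = 29/5

The H^1 norm (squared) on an interval (0, L) is
  ||u||_{H^1}^2 = ∫_0^L u(x)^2 dx + ∫_0^L u'(x)^2 dx.
Compute u'(x) = 4*x - 1.
Then u(x)^2 = 4*x**4 - 4*x**3 - 7*x**2 + 4*x + 4 and u'(x)^2 = 16*x**2 - 8*x + 1.
Integrate each monomial from 0 to 1 using ∫_0^1 c·x^n dx = c·1^(n+1)/(n+1):
  ∫_0^1 u(x)^2 dx = ∫_0^1 (4*x^4 - 4*x^3 - 7*x^2 + 4*x + 4) dx. Term by term:
    ∫_0^1 4*x^4 dx = 4/5;  ∫_0^1 -4*x^3 dx = -1;  ∫_0^1 -7*x^2 dx = -7/3;
    ∫_0^1 4*x dx = 2;  ∫_0^1 4 dx = 4.
  Sum: 4/5 − 1 − 7/3 + 2 + 4 = 52/15.
  ∫_0^1 u'(x)^2 dx = ∫_0^1 (16*x^2 - 8*x + 1) dx. Term by term:
    ∫_0^1 16*x^2 dx = 16/3;  ∫_0^1 -8*x dx = -4;  ∫_0^1 1 dx = 1.
  Sum: 16/3 − 4 + 1 = 7/3.
Adding: ||u||_{H^1}^2 = 52/15 + 7/3 = 29/5.


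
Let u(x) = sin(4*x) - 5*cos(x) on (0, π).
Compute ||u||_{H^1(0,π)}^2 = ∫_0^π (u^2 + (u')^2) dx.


||u||_{H^1(0,π)}^2 = -32/3 + 67*π/2

u'(x) = 5*sin(x) + 4*cos(4*x).
Expand u² and (u')² and integrate term by term on (0, π), using: for integers n ≥ 1, ∫_0^π sin²(nx) dx = ∫_0^π cos²(nx) dx = π/2; for n ≠ n', ∫_0^π sin(nx)sin(n'x) dx = ∫_0^π cos(nx)cos(n'x) dx = 0; and by product-to-sum, ∫_0^π sin(nx)cos(n'x) dx = ½∫_0^π [sin((n+n')x) + sin((n−n')x)] dx, which is 0 when n+n' is even and 2n/(n²−n'²) when n+n' is odd (it need not vanish on (0, π)).
  u² squared terms: (-5)²·∫cos(x)² dx = 25·π/2 = 25*π/2;  (1)²·∫sin(4x)² dx = 1·π/2 = π/2.
  u² cross terms: 2·(-5)·(1)·∫cos(x)·sin(4x) dx = -10·(8/15) = -16/3.
  So ∫_0^π u² dx = 25*π/2 + π/2 − 16/3 = -16/3 + 13*π.
  (u')² squared terms: (4)²·∫cos(4x)² dx = 16·π/2 = 8*π;  (5)²·∫sin(x)² dx = 25·π/2 = 25*π/2.
  (u')² cross terms: 2·(4)·(5)·∫cos(4x)·sin(x) dx = 40·(-2/15) = -16/3.
  So ∫_0^π (u')² dx = 8*π + 25*π/2 − 16/3 = -16/3 + 41*π/2.
||u||_{H^1}^2 = (-16/3 + 13*π) + (-16/3 + 41*π/2) = -32/3 + 67*π/2.


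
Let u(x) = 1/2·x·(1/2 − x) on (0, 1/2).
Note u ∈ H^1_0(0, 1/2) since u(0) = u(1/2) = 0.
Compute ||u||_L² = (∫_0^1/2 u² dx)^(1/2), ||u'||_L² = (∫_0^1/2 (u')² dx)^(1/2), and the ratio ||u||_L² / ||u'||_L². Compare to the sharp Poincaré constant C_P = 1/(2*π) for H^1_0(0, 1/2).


||u||_L² / ||u'||_L² = sqrt(10)/20 < C_P = 1/(2*π).

u(x) = 1/2·x·(1/2 − x), so u'(x) = 1/4 - x.
u(x) = 1/2·x·(1/2 − x) vanishes at x = 0 and x = 1/2, so u ∈ H^1_0(0, 1/2). Differentiate via the product rule and integrate the resulting polynomials term by term.
  ∫_0^1/2 u² dx = ∫_0^1/2 (x^4/4 - x^3/4 + x^2/16) dx. Term by term:
    ∫_0^1/2 x^4/4 dx = 1/640;  ∫_0^1/2 -x^3/4 dx = -1/256;  ∫_0^1/2 x^2/16 dx = 1/384.
  Sum: 1/640 − 1/256 + 1/384 = 1/3840.
  ∫_0^1/2 (u')² dx = ∫_0^1/2 (x^2 - x/2 + 1/16) dx. Term by term:
    ∫_0^1/2 x^2 dx = 1/24;  ∫_0^1/2 -x/2 dx = -1/16;  ∫_0^1/2 1/16 dx = 1/32.
  Sum: 1/24 − 1/16 + 1/32 = 1/96.
∫_0^1/2 u² dx = 1/3840, so ||u||_L² = sqrt(15)/240.
∫_0^1/2 (u')² dx = 1/96, so ||u'||_L² = sqrt(6)/24.
Ratio ||u||_L² / ||u'||_L² = sqrt(10)/20.
Sharp Poincaré constant on H^1_0(0, 1/2) is C_P = L/π = 1/(2*π), achieved by sin(2*π·x).
A polynomial bump cannot attain the sharp Poincaré constant (only the first sine eigenfunction does), so the ratio is strictly less than C_P, consistent with ||u||_L² ≤ C_P ||u'||_L².


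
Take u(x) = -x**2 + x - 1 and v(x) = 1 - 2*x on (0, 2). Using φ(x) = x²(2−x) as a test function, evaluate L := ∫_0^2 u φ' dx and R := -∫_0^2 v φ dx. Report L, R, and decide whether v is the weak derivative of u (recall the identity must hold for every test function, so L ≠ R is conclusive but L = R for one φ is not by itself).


LHS = 28/15, RHS = 28/15. Yes, v = u' weakly.

u(x) = -x**2 + x - 1, classical derivative u'(x) = 1 - 2*x.
φ(x) = x²(2−x), so φ'(x) = x*(4 - 3*x).
Note φ(0) = φ(2) = 0, so the boundary term u·φ vanishes.
LHS = ∫_0^2 u(x) φ'(x) dx = ∫_0^2 (3*x^4 - 7*x^3 + 7*x^2 - 4*x) dx. Term by term:
  ∫_0^2 3*x^4 dx = 96/5;  ∫_0^2 -7*x^3 dx = -28;  ∫_0^2 7*x^2 dx = 56/3;
  ∫_0^2 -4*x dx = -8.
Sum: 96/5 − 28 + 56/3 − 8 = 28/15.
So LHS = 28/15.
∫_0^2 v(x) φ(x) dx = ∫_0^2 (2*x^4 - 5*x^3 + 2*x^2) dx. Term by term:
  ∫_0^2 2*x^4 dx = 64/5;  ∫_0^2 -5*x^3 dx = -20;  ∫_0^2 2*x^2 dx = 16/3.
Sum: 64/5 − 20 + 16/3 = -28/15.
So RHS = -∫_0^2 v(x) φ(x) dx = 28/15.
LHS = RHS, so the identity holds for this test φ.
Moreover u is smooth here and v(x) = u'(x) = 1 - 2*x pointwise, so the identity holds for every test function. Hence v is the weak derivative of u.


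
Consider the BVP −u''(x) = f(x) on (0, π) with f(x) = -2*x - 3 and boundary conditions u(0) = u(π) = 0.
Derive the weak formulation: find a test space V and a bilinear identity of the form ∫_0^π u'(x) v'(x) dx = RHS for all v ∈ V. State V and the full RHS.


V = H^1_0(0, π) (so v(0) = v(π) = 0); weak form: ∫_0^π u'v' dx = ∫_0^π (-2*x - 3) v dx for all v ∈ V.

Multiply both sides by a test function v and integrate from 0 to π:
  ∫_0^π −u''(x) v(x) dx = ∫_0^π f(x) v(x) dx.
Integrate the LHS by parts once:
  ∫_0^π −u'' v dx = −[u'(x) v(x)]_0^π + ∫_0^π u'(x) v'(x) dx.
Thus ∫_0^π u'(x) v'(x) dx = ∫_0^π f(x) v(x) dx + [u'(x) v(x)]_0^π.
Choose V so that boundary terms are either known or forced to vanish.
u is Dirichlet: u(0) = u(π) = 0. Let V = H^1_0(0, π); then v(0) = v(π) = 0, and [u' v]_0^π = 0.
Weak formulation: find u (satisfying any essential BC) such that ∫_0^π u'(x) v'(x) dx = ∫_0^π f v dx for all v ∈ V.
Substituting f(x) = -2*x - 3, the right-hand side is ∫_0^π (-2*x - 3) v dx.


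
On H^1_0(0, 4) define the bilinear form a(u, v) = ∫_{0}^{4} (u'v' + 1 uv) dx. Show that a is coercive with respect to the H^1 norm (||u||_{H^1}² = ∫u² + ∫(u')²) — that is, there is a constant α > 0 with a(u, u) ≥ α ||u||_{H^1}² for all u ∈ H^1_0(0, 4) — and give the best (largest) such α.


α = 1

Coercivity of a(·,·) on H^1_0(0, 4) means a(u, u) ≥ α ||u||_{H^1}² for every u ∈ H^1_0.
The interval has length L = 4, and Poincaré/coercivity depend only on L. Here a(u, u) = ∫(u')² + (1)·∫u².
Here c = 1 ≥ 1, so a(u,u) = ∫(u')² + c∫u² ≥ ∫(u')² + ∫u² = ||u||_{H^1}², i.e. α = 1 works. No larger α is possible: a(u,u) ≥ α||u||_{H^1}² means (1−α)∫(u')² ≥ (α−c)∫u², and for the modes u_n = sin(nπ(x−x₀)/L) (x₀ the left endpoint) one has ∫u_n²/∫(u_n')² = (L/(nπ))² → 0, so a(u_n,u_n)/||u_n||_{H^1}² → 1. Hence the optimal constant is α = 1.
Therefore α = 1.


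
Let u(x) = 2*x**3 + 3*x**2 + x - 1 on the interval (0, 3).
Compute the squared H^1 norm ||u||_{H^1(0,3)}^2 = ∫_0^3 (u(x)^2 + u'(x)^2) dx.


||u||_{H^1}^2 = 491793/70

The H^1 norm (squared) on an interval (0, L) is
  ||u||_{H^1}^2 = ∫_0^L u(x)^2 dx + ∫_0^L u'(x)^2 dx.
Compute u'(x) = 6*x**2 + 6*x + 1.
Then u(x)^2 = 4*x**6 + 12*x**5 + 13*x**4 + 2*x**3 - 5*x**2 - 2*x + 1 and u'(x)^2 = 36*x**4 + 72*x**3 + 48*x**2 + 12*x + 1.
Integrate each monomial from 0 to 3 using ∫_0^3 c·x^n dx = c·3^(n+1)/(n+1):
  ∫_0^3 u(x)^2 dx = ∫_0^3 (4*x^6 + 12*x^5 + 13*x^4 + 2*x^3 - 5*x^2 - 2*x + 1) dx. Term by term:
    ∫_0^3 4*x^6 dx = 8748/7;  ∫_0^3 12*x^5 dx = 1458;  ∫_0^3 13*x^4 dx = 3159/5;
    ∫_0^3 2*x^3 dx = 81/2;  ∫_0^3 -5*x^2 dx = -45;  ∫_0^3 -2*x dx = -9;
    ∫_0^3 1 dx = 3.
  Sum: 8748/7 + 1458 + 3159/5 + 81/2 − 45 − 9 + 3 = 233031/70.
  ∫_0^3 u'(x)^2 dx = ∫_0^3 (36*x^4 + 72*x^3 + 48*x^2 + 12*x + 1) dx. Term by term:
    ∫_0^3 36*x^4 dx = 8748/5;  ∫_0^3 72*x^3 dx = 1458;  ∫_0^3 48*x^2 dx = 432;
    ∫_0^3 12*x dx = 54;  ∫_0^3 1 dx = 3.
  Sum: 8748/5 + 1458 + 432 + 54 + 3 = 18483/5.
Adding: ||u||_{H^1}^2 = 233031/70 + 18483/5 = 491793/70.


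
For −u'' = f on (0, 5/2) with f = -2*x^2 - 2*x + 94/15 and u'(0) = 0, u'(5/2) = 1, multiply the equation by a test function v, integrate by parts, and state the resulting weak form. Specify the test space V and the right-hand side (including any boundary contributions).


V = H^1(0, 5/2) (v unrestricted at boundary; u is determined up to an additive constant); weak form: ∫_0^5/2 u'v' dx = ∫_0^5/2 (-2*x^2 - 2*x + 94/15) v dx + v(5/2) for all v ∈ V.

Multiply both sides by a test function v and integrate from 0 to 5/2:
  ∫_0^5/2 −u''(x) v(x) dx = ∫_0^5/2 f(x) v(x) dx.
Integrate the LHS by parts once:
  ∫_0^5/2 −u'' v dx = −[u'(x) v(x)]_0^5/2 + ∫_0^5/2 u'(x) v'(x) dx.
Thus ∫_0^5/2 u'(x) v'(x) dx = ∫_0^5/2 f(x) v(x) dx + [u'(x) v(x)]_0^5/2.
Choose V so that boundary terms are either known or forced to vanish.
u has inhomogeneous Neumann u'(0) = 0, u'(5/2) = 1. [u' v]_0^5/2 = (1)·v(5/2) − (0)·v(0) = v(5/2). Take V = H^1(0, 5/2); boundary term becomes part of RHS.
Weak formulation: find u (satisfying any essential BC) such that ∫_0^5/2 u'(x) v'(x) dx = ∫_0^5/2 f v dx + v(5/2) for all v ∈ V (Neumann data are natural BCs: they enter the RHS as boundary terms).
Substituting f(x) = -2*x^2 - 2*x + 94/15, the right-hand side is ∫_0^5/2 (-2*x^2 - 2*x + 94/15) v dx + v(5/2).
Compatibility check (pure Neumann): taking v ≡ 1 ∈ V gives 0 = ∫_0^5/2 f dx + (1) − (0), i.e. ∫_0^5/2 f dx must equal u'(0) − u'(5/2) = -1. Indeed ∫_0^5/2 (-2*x^2 - 2*x + 94/15) dx = -1, so the data are compatible. The solution is then unique only up to an additive constant (fix it e.g. by requiring ∫_0^5/2 u dx = 0).


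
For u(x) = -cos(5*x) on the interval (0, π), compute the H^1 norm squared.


||u||_{H^1(0,π)}^2 = 13*π

u'(x) = 5*sin(5*x).
Expand u² and (u')² and integrate term by term on (0, π), using: for integers n ≥ 1, ∫_0^π sin²(nx) dx = ∫_0^π cos²(nx) dx = π/2; for n ≠ n', ∫_0^π sin(nx)sin(n'x) dx = ∫_0^π cos(nx)cos(n'x) dx = 0; and by product-to-sum, ∫_0^π sin(nx)cos(n'x) dx = ½∫_0^π [sin((n+n')x) + sin((n−n')x)] dx, which is 0 when n+n' is even and 2n/(n²−n'²) when n+n' is odd (it need not vanish on (0, π)).
  u² squared terms: (-1)²·∫cos(5x)² dx = 1·π/2 = π/2.
  So ∫_0^π u² dx = π/2.
  (u')² squared terms: (5)²·∫sin(5x)² dx = 25·π/2 = 25*π/2.
  So ∫_0^π (u')² dx = 25*π/2.
||u||_{H^1}^2 = (π/2) + (25*π/2) = 13*π.


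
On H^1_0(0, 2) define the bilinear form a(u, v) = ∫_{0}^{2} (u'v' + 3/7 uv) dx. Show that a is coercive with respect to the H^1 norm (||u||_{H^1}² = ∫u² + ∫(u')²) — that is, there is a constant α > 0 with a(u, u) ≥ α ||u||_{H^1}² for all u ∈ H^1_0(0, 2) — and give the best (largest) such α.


α = (12/7 + π^2)/(4 + π^2)

Coercivity of a(·,·) on H^1_0(0, 2) means a(u, u) ≥ α ||u||_{H^1}² for every u ∈ H^1_0.
The interval has length L = 2, and Poincaré/coercivity depend only on L. Here a(u, u) = ∫(u')² + (3/7)·∫u².
Here 0 < c = 3/7 < 1. The condition a(u,u) ≥ α||u||_{H^1}² reads (1−α)∫(u')² ≥ (α−c)∫u². Any admissible α is ≤ 1 (rapidly oscillating u have ∫u²/∫(u')² → 0), and α = 1 would force 0 ≥ (1−c)∫u², impossible since c < 1; so 1−α > 0. By the sharp Poincaré inequality on H^1_0 of an interval of length L, ∫(u')² ≥ (π/L)²∫u² with equality for the first sine mode sin(π(x−x₀)/L) (x₀ the left endpoint), so the inequality holds for all u iff (1−α)(π/L)² ≥ α − c, i.e. α ≤ ((π/L)² + c)/((π/L)² + 1) = (1 + c(L/π)²)/(1 + (L/π)²). With (π/L)² = π^2/4 and c = 3/7, the largest admissible constant is α = ((π/L)² + c)/((π/L)² + 1).
Simplifying, α = (12/7 + π^2)/(4 + π^2).
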